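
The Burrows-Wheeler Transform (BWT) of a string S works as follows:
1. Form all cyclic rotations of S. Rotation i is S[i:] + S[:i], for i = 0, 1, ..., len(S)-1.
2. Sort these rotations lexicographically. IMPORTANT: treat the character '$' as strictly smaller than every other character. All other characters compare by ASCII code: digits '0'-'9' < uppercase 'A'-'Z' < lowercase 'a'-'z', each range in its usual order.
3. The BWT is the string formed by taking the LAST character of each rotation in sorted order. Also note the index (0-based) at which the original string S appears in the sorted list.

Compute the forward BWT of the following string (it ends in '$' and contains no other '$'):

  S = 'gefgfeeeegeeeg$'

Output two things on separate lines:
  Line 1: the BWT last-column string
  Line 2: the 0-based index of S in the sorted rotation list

Answer: gfgeeegeegeee$f
13

Derivation:
All 15 rotations (rotation i = S[i:]+S[:i]):
  rot[0] = gefgfeeeegeeeg$
  rot[1] = efgfeeeegeeeg$g
  rot[2] = fgfeeeegeeeg$ge
  rot[3] = gfeeeegeeeg$gef
  rot[4] = feeeegeeeg$gefg
  rot[5] = eeeegeeeg$gefgf
  rot[6] = eeegeeeg$gefgfe
  rot[7] = eegeeeg$gefgfee
  rot[8] = egeeeg$gefgfeee
  rot[9] = geeeg$gefgfeeee
  rot[10] = eeeg$gefgfeeeeg
  rot[11] = eeg$gefgfeeeege
  rot[12] = eg$gefgfeeeegee
  rot[13] = g$gefgfeeeegeee
  rot[14] = $gefgfeeeegeeeg
Sorted (with $ < everything):
  sorted[0] = $gefgfeeeegeeeg  (last char: 'g')
  sorted[1] = eeeegeeeg$gefgf  (last char: 'f')
  sorted[2] = eeeg$gefgfeeeeg  (last char: 'g')
  sorted[3] = eeegeeeg$gefgfe  (last char: 'e')
  sorted[4] = eeg$gefgfeeeege  (last char: 'e')
  sorted[5] = eegeeeg$gefgfee  (last char: 'e')
  sorted[6] = efgfeeeegeeeg$g  (last char: 'g')
  sorted[7] = eg$gefgfeeeegee  (last char: 'e')
  sorted[8] = egeeeg$gefgfeee  (last char: 'e')
  sorted[9] = feeeegeeeg$gefg  (last char: 'g')
  sorted[10] = fgfeeeegeeeg$ge  (last char: 'e')
  sorted[11] = g$gefgfeeeegeee  (last char: 'e')
  sorted[12] = geeeg$gefgfeeee  (last char: 'e')
  sorted[13] = gefgfeeeegeeeg$  (last char: '$')
  sorted[14] = gfeeeegeeeg$gef  (last char: 'f')
Last column: gfgeeegeegeee$f
Original string S is at sorted index 13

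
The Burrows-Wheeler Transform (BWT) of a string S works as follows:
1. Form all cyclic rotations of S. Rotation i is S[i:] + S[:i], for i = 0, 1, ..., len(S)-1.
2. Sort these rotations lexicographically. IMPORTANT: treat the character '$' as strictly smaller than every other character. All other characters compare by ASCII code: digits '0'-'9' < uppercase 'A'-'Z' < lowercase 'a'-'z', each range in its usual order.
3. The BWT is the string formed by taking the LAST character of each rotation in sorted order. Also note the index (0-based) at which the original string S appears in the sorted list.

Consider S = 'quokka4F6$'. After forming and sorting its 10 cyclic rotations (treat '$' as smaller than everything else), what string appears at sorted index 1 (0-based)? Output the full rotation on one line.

Answer: 4F6$quokka

Derivation:
All 10 rotations (rotation i = S[i:]+S[:i]):
  rot[0] = quokka4F6$
  rot[1] = uokka4F6$q
  rot[2] = okka4F6$qu
  rot[3] = kka4F6$quo
  rot[4] = ka4F6$quok
  rot[5] = a4F6$quokk
  rot[6] = 4F6$quokka
  rot[7] = F6$quokka4
  rot[8] = 6$quokka4F
  rot[9] = $quokka4F6
Sorted (with $ < everything):
  sorted[0] = $quokka4F6
  sorted[1] = 4F6$quokka
  sorted[2] = 6$quokka4F
  sorted[3] = F6$quokka4
  sorted[4] = a4F6$quokk
  sorted[5] = ka4F6$quok
  sorted[6] = kka4F6$quo
  sorted[7] = okka4F6$qu
  sorted[8] = quokka4F6$
  sorted[9] = uokka4F6$q
sorted[1] = 4F6$quokka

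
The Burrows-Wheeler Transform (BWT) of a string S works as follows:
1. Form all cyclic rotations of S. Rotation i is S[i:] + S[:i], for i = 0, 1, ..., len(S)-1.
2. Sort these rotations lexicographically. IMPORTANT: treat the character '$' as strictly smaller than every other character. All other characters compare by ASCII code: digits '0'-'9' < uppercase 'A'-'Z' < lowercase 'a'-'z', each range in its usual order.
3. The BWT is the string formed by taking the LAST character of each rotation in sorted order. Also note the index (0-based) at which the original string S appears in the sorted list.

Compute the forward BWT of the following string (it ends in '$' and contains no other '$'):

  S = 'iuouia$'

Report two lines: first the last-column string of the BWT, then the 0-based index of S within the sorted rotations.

All 7 rotations (rotation i = S[i:]+S[:i]):
  rot[0] = iuouia$
  rot[1] = uouia$i
  rot[2] = ouia$iu
  rot[3] = uia$iuo
  rot[4] = ia$iuou
  rot[5] = a$iuoui
  rot[6] = $iuouia
Sorted (with $ < everything):
  sorted[0] = $iuouia  (last char: 'a')
  sorted[1] = a$iuoui  (last char: 'i')
  sorted[2] = ia$iuou  (last char: 'u')
  sorted[3] = iuouia$  (last char: '$')
  sorted[4] = ouia$iu  (last char: 'u')
  sorted[5] = uia$iuo  (last char: 'o')
  sorted[6] = uouia$i  (last char: 'i')
Last column: aiu$uoi
Original string S is at sorted index 3

Answer: aiu$uoi
3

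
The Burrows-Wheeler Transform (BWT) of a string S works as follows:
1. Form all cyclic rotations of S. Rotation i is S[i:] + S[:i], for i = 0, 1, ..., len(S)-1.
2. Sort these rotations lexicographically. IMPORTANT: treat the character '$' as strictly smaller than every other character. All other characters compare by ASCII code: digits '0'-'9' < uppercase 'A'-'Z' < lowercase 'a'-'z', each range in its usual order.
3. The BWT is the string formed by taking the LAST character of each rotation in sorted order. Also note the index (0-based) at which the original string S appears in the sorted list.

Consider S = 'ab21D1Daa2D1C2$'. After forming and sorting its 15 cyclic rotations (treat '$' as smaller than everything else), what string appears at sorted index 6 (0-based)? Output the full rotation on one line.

All 15 rotations (rotation i = S[i:]+S[:i]):
  rot[0] = ab21D1Daa2D1C2$
  rot[1] = b21D1Daa2D1C2$a
  rot[2] = 21D1Daa2D1C2$ab
  rot[3] = 1D1Daa2D1C2$ab2
  rot[4] = D1Daa2D1C2$ab21
  rot[5] = 1Daa2D1C2$ab21D
  rot[6] = Daa2D1C2$ab21D1
  rot[7] = aa2D1C2$ab21D1D
  rot[8] = a2D1C2$ab21D1Da
  rot[9] = 2D1C2$ab21D1Daa
  rot[10] = D1C2$ab21D1Daa2
  rot[11] = 1C2$ab21D1Daa2D
  rot[12] = C2$ab21D1Daa2D1
  rot[13] = 2$ab21D1Daa2D1C
  rot[14] = $ab21D1Daa2D1C2
Sorted (with $ < everything):
  sorted[0] = $ab21D1Daa2D1C2
  sorted[1] = 1C2$ab21D1Daa2D
  sorted[2] = 1D1Daa2D1C2$ab2
  sorted[3] = 1Daa2D1C2$ab21D
  sorted[4] = 2$ab21D1Daa2D1C
  sorted[5] = 21D1Daa2D1C2$ab
  sorted[6] = 2D1C2$ab21D1Daa
  sorted[7] = C2$ab21D1Daa2D1
  sorted[8] = D1C2$ab21D1Daa2
  sorted[9] = D1Daa2D1C2$ab21
  sorted[10] = Daa2D1C2$ab21D1
  sorted[11] = a2D1C2$ab21D1Da
  sorted[12] = aa2D1C2$ab21D1D
  sorted[13] = ab21D1Daa2D1C2$
  sorted[14] = b21D1Daa2D1C2$a
sorted[6] = 2D1C2$ab21D1Daa

Answer: 2D1C2$ab21D1Daa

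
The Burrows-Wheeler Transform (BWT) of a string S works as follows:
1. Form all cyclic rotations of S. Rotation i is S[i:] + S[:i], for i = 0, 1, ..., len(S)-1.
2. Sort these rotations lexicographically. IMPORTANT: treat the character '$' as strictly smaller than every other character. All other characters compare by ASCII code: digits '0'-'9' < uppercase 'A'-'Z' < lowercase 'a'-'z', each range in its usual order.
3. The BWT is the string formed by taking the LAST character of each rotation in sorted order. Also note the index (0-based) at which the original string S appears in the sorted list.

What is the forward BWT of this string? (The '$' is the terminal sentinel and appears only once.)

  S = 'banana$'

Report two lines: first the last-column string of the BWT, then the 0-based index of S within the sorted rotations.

Answer: annb$aa
4

Derivation:
All 7 rotations (rotation i = S[i:]+S[:i]):
  rot[0] = banana$
  rot[1] = anana$b
  rot[2] = nana$ba
  rot[3] = ana$ban
  rot[4] = na$bana
  rot[5] = a$banan
  rot[6] = $banana
Sorted (with $ < everything):
  sorted[0] = $banana  (last char: 'a')
  sorted[1] = a$banan  (last char: 'n')
  sorted[2] = ana$ban  (last char: 'n')
  sorted[3] = anana$b  (last char: 'b')
  sorted[4] = banana$  (last char: '$')
  sorted[5] = na$bana  (last char: 'a')
  sorted[6] = nana$ba  (last char: 'a')
Last column: annb$aa
Original string S is at sorted index 4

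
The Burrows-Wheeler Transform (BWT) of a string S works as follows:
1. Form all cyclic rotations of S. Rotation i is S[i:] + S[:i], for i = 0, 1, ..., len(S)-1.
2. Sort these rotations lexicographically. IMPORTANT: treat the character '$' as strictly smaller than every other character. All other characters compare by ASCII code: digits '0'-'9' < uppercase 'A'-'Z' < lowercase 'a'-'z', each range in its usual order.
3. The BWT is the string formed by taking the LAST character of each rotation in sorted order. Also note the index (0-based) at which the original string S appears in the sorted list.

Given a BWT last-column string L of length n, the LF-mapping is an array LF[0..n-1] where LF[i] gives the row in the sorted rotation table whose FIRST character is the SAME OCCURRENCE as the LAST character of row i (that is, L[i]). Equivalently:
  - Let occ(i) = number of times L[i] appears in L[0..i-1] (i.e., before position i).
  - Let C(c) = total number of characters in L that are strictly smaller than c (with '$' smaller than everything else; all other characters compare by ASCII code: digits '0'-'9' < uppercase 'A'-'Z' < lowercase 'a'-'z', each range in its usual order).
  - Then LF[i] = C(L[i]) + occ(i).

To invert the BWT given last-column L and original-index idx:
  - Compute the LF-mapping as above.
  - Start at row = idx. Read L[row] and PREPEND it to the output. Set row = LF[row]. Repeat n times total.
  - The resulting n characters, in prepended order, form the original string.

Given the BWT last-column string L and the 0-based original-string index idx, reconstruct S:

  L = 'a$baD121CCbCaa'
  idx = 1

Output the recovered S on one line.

Answer: 1Ca2Cabab1DCa$

Derivation:
LF mapping: 8 0 12 9 7 1 3 2 4 5 13 6 10 11
Walk LF starting at row 1, prepending L[row]:
  step 1: row=1, L[1]='$', prepend. Next row=LF[1]=0
  step 2: row=0, L[0]='a', prepend. Next row=LF[0]=8
  step 3: row=8, L[8]='C', prepend. Next row=LF[8]=4
  step 4: row=4, L[4]='D', prepend. Next row=LF[4]=7
  step 5: row=7, L[7]='1', prepend. Next row=LF[7]=2
  step 6: row=2, L[2]='b', prepend. Next row=LF[2]=12
  step 7: row=12, L[12]='a', prepend. Next row=LF[12]=10
  step 8: row=10, L[10]='b', prepend. Next row=LF[10]=13
  step 9: row=13, L[13]='a', prepend. Next row=LF[13]=11
  step 10: row=11, L[11]='C', prepend. Next row=LF[11]=6
  step 11: row=6, L[6]='2', prepend. Next row=LF[6]=3
  step 12: row=3, L[3]='a', prepend. Next row=LF[3]=9
  step 13: row=9, L[9]='C', prepend. Next row=LF[9]=5
  step 14: row=5, L[5]='1', prepend. Next row=LF[5]=1
Reversed output: 1Ca2Cabab1DCa$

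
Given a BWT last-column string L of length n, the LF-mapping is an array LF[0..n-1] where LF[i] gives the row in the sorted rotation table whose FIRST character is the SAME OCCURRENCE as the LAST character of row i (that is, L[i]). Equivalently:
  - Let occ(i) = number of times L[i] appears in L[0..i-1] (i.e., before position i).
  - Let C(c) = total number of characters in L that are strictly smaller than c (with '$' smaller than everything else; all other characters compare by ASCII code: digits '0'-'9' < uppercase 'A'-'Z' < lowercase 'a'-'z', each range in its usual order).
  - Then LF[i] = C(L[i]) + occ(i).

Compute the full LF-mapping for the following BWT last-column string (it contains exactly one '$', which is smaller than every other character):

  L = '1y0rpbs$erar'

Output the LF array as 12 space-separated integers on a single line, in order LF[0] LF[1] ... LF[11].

Answer: 2 11 1 7 6 4 10 0 5 8 3 9

Derivation:
Char counts: '$':1, '0':1, '1':1, 'a':1, 'b':1, 'e':1, 'p':1, 'r':3, 's':1, 'y':1
C (first-col start): C('$')=0, C('0')=1, C('1')=2, C('a')=3, C('b')=4, C('e')=5, C('p')=6, C('r')=7, C('s')=10, C('y')=11
L[0]='1': occ=0, LF[0]=C('1')+0=2+0=2
L[1]='y': occ=0, LF[1]=C('y')+0=11+0=11
L[2]='0': occ=0, LF[2]=C('0')+0=1+0=1
L[3]='r': occ=0, LF[3]=C('r')+0=7+0=7
L[4]='p': occ=0, LF[4]=C('p')+0=6+0=6
L[5]='b': occ=0, LF[5]=C('b')+0=4+0=4
L[6]='s': occ=0, LF[6]=C('s')+0=10+0=10
L[7]='$': occ=0, LF[7]=C('$')+0=0+0=0
L[8]='e': occ=0, LF[8]=C('e')+0=5+0=5
L[9]='r': occ=1, LF[9]=C('r')+1=7+1=8
L[10]='a': occ=0, LF[10]=C('a')+0=3+0=3
L[11]='r': occ=2, LF[11]=C('r')+2=7+2=9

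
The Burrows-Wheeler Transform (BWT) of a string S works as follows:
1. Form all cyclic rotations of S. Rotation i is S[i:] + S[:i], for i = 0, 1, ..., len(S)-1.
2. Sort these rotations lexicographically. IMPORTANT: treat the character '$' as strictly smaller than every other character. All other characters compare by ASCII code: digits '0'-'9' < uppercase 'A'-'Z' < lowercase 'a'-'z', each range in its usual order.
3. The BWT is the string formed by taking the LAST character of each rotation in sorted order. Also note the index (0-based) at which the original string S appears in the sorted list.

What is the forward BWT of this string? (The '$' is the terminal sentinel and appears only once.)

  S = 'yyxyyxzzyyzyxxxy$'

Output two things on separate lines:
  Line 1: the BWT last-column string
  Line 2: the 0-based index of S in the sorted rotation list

Answer: yyxxyyxzyy$xzyyzx
10

Derivation:
All 17 rotations (rotation i = S[i:]+S[:i]):
  rot[0] = yyxyyxzzyyzyxxxy$
  rot[1] = yxyyxzzyyzyxxxy$y
  rot[2] = xyyxzzyyzyxxxy$yy
  rot[3] = yyxzzyyzyxxxy$yyx
  rot[4] = yxzzyyzyxxxy$yyxy
  rot[5] = xzzyyzyxxxy$yyxyy
  rot[6] = zzyyzyxxxy$yyxyyx
  rot[7] = zyyzyxxxy$yyxyyxz
  rot[8] = yyzyxxxy$yyxyyxzz
  rot[9] = yzyxxxy$yyxyyxzzy
  rot[10] = zyxxxy$yyxyyxzzyy
  rot[11] = yxxxy$yyxyyxzzyyz
  rot[12] = xxxy$yyxyyxzzyyzy
  rot[13] = xxy$yyxyyxzzyyzyx
  rot[14] = xy$yyxyyxzzyyzyxx
  rot[15] = y$yyxyyxzzyyzyxxx
  rot[16] = $yyxyyxzzyyzyxxxy
Sorted (with $ < everything):
  sorted[0] = $yyxyyxzzyyzyxxxy  (last char: 'y')
  sorted[1] = xxxy$yyxyyxzzyyzy  (last char: 'y')
  sorted[2] = xxy$yyxyyxzzyyzyx  (last char: 'x')
  sorted[3] = xy$yyxyyxzzyyzyxx  (last char: 'x')
  sorted[4] = xyyxzzyyzyxxxy$yy  (last char: 'y')
  sorted[5] = xzzyyzyxxxy$yyxyy  (last char: 'y')
  sorted[6] = y$yyxyyxzzyyzyxxx  (last char: 'x')
  sorted[7] = yxxxy$yyxyyxzzyyz  (last char: 'z')
  sorted[8] = yxyyxzzyyzyxxxy$y  (last char: 'y')
  sorted[9] = yxzzyyzyxxxy$yyxy  (last char: 'y')
  sorted[10] = yyxyyxzzyyzyxxxy$  (last char: '$')
  sorted[11] = yyxzzyyzyxxxy$yyx  (last char: 'x')
  sorted[12] = yyzyxxxy$yyxyyxzz  (last char: 'z')
  sorted[13] = yzyxxxy$yyxyyxzzy  (last char: 'y')
  sorted[14] = zyxxxy$yyxyyxzzyy  (last char: 'y')
  sorted[15] = zyyzyxxxy$yyxyyxz  (last char: 'z')
  sorted[16] = zzyyzyxxxy$yyxyyx  (last char: 'x')
Last column: yyxxyyxzyy$xzyyzx
Original string S is at sorted index 10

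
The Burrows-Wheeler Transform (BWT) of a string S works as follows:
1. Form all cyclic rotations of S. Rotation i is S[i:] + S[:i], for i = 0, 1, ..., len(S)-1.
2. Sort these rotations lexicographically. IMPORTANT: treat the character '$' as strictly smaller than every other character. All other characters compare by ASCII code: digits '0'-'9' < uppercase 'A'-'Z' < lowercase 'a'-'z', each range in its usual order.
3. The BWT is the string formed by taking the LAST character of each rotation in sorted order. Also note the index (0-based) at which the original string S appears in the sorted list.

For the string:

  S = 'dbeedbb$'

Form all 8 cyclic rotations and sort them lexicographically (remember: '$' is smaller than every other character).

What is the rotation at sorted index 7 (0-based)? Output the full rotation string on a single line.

All 8 rotations (rotation i = S[i:]+S[:i]):
  rot[0] = dbeedbb$
  rot[1] = beedbb$d
  rot[2] = eedbb$db
  rot[3] = edbb$dbe
  rot[4] = dbb$dbee
  rot[5] = bb$dbeed
  rot[6] = b$dbeedb
  rot[7] = $dbeedbb
Sorted (with $ < everything):
  sorted[0] = $dbeedbb
  sorted[1] = b$dbeedb
  sorted[2] = bb$dbeed
  sorted[3] = beedbb$d
  sorted[4] = dbb$dbee
  sorted[5] = dbeedbb$
  sorted[6] = edbb$dbe
  sorted[7] = eedbb$db
sorted[7] = eedbb$db

Answer: eedbb$db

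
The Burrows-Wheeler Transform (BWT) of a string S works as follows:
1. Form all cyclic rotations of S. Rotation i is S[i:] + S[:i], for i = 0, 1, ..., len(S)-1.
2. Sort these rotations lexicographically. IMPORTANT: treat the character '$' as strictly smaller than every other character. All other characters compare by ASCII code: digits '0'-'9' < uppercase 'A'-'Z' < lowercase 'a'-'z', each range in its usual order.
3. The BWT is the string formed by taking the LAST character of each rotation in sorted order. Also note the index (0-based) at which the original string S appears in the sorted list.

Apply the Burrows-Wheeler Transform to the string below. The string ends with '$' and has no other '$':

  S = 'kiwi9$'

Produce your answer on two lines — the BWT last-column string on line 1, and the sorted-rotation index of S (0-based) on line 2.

All 6 rotations (rotation i = S[i:]+S[:i]):
  rot[0] = kiwi9$
  rot[1] = iwi9$k
  rot[2] = wi9$ki
  rot[3] = i9$kiw
  rot[4] = 9$kiwi
  rot[5] = $kiwi9
Sorted (with $ < everything):
  sorted[0] = $kiwi9  (last char: '9')
  sorted[1] = 9$kiwi  (last char: 'i')
  sorted[2] = i9$kiw  (last char: 'w')
  sorted[3] = iwi9$k  (last char: 'k')
  sorted[4] = kiwi9$  (last char: '$')
  sorted[5] = wi9$ki  (last char: 'i')
Last column: 9iwk$i
Original string S is at sorted index 4

Answer: 9iwk$i
4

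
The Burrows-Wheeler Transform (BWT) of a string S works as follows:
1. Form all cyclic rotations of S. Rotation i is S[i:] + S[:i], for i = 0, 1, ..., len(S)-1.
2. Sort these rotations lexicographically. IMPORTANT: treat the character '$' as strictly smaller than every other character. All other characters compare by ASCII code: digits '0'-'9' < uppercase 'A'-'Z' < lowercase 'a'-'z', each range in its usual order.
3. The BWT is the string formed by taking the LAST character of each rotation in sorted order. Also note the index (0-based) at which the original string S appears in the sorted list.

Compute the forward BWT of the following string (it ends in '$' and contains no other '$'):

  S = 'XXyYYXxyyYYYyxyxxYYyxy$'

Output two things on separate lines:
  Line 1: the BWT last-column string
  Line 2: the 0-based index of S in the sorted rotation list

Answer: y$YXYyyxYYYxyyyXxXyxYYx
1

Derivation:
All 23 rotations (rotation i = S[i:]+S[:i]):
  rot[0] = XXyYYXxyyYYYyxyxxYYyxy$
  rot[1] = XyYYXxyyYYYyxyxxYYyxy$X
  rot[2] = yYYXxyyYYYyxyxxYYyxy$XX
  rot[3] = YYXxyyYYYyxyxxYYyxy$XXy
  rot[4] = YXxyyYYYyxyxxYYyxy$XXyY
  rot[5] = XxyyYYYyxyxxYYyxy$XXyYY
  rot[6] = xyyYYYyxyxxYYyxy$XXyYYX
  rot[7] = yyYYYyxyxxYYyxy$XXyYYXx
  rot[8] = yYYYyxyxxYYyxy$XXyYYXxy
  rot[9] = YYYyxyxxYYyxy$XXyYYXxyy
  rot[10] = YYyxyxxYYyxy$XXyYYXxyyY
  rot[11] = YyxyxxYYyxy$XXyYYXxyyYY
  rot[12] = yxyxxYYyxy$XXyYYXxyyYYY
  rot[13] = xyxxYYyxy$XXyYYXxyyYYYy
  rot[14] = yxxYYyxy$XXyYYXxyyYYYyx
  rot[15] = xxYYyxy$XXyYYXxyyYYYyxy
  rot[16] = xYYyxy$XXyYYXxyyYYYyxyx
  rot[17] = YYyxy$XXyYYXxyyYYYyxyxx
  rot[18] = Yyxy$XXyYYXxyyYYYyxyxxY
  rot[19] = yxy$XXyYYXxyyYYYyxyxxYY
  rot[20] = xy$XXyYYXxyyYYYyxyxxYYy
  rot[21] = y$XXyYYXxyyYYYyxyxxYYyx
  rot[22] = $XXyYYXxyyYYYyxyxxYYyxy
Sorted (with $ < everything):
  sorted[0] = $XXyYYXxyyYYYyxyxxYYyxy  (last char: 'y')
  sorted[1] = XXyYYXxyyYYYyxyxxYYyxy$  (last char: '$')
  sorted[2] = XxyyYYYyxyxxYYyxy$XXyYY  (last char: 'Y')
  sorted[3] = XyYYXxyyYYYyxyxxYYyxy$X  (last char: 'X')
  sorted[4] = YXxyyYYYyxyxxYYyxy$XXyY  (last char: 'Y')
  sorted[5] = YYXxyyYYYyxyxxYYyxy$XXy  (last char: 'y')
  sorted[6] = YYYyxyxxYYyxy$XXyYYXxyy  (last char: 'y')
  sorted[7] = YYyxy$XXyYYXxyyYYYyxyxx  (last char: 'x')
  sorted[8] = YYyxyxxYYyxy$XXyYYXxyyY  (last char: 'Y')
  sorted[9] = Yyxy$XXyYYXxyyYYYyxyxxY  (last char: 'Y')
  sorted[10] = YyxyxxYYyxy$XXyYYXxyyYY  (last char: 'Y')
  sorted[11] = xYYyxy$XXyYYXxyyYYYyxyx  (last char: 'x')
  sorted[12] = xxYYyxy$XXyYYXxyyYYYyxy  (last char: 'y')
  sorted[13] = xy$XXyYYXxyyYYYyxyxxYYy  (last char: 'y')
  sorted[14] = xyxxYYyxy$XXyYYXxyyYYYy  (last char: 'y')
  sorted[15] = xyyYYYyxyxxYYyxy$XXyYYX  (last char: 'X')
  sorted[16] = y$XXyYYXxyyYYYyxyxxYYyx  (last char: 'x')
  sorted[17] = yYYXxyyYYYyxyxxYYyxy$XX  (last char: 'X')
  sorted[18] = yYYYyxyxxYYyxy$XXyYYXxy  (last char: 'y')
  sorted[19] = yxxYYyxy$XXyYYXxyyYYYyx  (last char: 'x')
  sorted[20] = yxy$XXyYYXxyyYYYyxyxxYY  (last char: 'Y')
  sorted[21] = yxyxxYYyxy$XXyYYXxyyYYY  (last char: 'Y')
  sorted[22] = yyYYYyxyxxYYyxy$XXyYYXx  (last char: 'x')
Last column: y$YXYyyxYYYxyyyXxXyxYYx
Original string S is at sorted index 1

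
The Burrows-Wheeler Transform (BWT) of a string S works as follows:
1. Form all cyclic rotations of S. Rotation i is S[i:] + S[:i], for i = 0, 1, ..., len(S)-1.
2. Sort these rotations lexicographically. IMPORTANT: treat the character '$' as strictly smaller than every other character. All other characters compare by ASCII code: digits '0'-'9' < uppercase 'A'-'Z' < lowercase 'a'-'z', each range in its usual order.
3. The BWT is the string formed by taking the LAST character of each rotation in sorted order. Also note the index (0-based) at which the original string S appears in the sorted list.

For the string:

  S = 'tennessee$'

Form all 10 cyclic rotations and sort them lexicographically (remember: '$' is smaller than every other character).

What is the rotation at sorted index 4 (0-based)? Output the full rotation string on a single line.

All 10 rotations (rotation i = S[i:]+S[:i]):
  rot[0] = tennessee$
  rot[1] = ennessee$t
  rot[2] = nnessee$te
  rot[3] = nessee$ten
  rot[4] = essee$tenn
  rot[5] = ssee$tenne
  rot[6] = see$tennes
  rot[7] = ee$tenness
  rot[8] = e$tennesse
  rot[9] = $tennessee
Sorted (with $ < everything):
  sorted[0] = $tennessee
  sorted[1] = e$tennesse
  sorted[2] = ee$tenness
  sorted[3] = ennessee$t
  sorted[4] = essee$tenn
  sorted[5] = nessee$ten
  sorted[6] = nnessee$te
  sorted[7] = see$tennes
  sorted[8] = ssee$tenne
  sorted[9] = tennessee$
sorted[4] = essee$tenn

Answer: essee$tenn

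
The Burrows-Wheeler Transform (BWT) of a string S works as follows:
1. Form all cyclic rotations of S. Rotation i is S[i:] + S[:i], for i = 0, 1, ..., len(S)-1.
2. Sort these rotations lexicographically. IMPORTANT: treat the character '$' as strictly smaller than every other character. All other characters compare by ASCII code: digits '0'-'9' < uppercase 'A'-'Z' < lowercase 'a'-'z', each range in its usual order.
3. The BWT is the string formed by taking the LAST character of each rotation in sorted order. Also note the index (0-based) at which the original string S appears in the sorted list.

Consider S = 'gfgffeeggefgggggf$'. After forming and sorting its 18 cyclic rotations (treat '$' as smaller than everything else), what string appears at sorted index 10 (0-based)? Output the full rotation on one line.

All 18 rotations (rotation i = S[i:]+S[:i]):
  rot[0] = gfgffeeggefgggggf$
  rot[1] = fgffeeggefgggggf$g
  rot[2] = gffeeggefgggggf$gf
  rot[3] = ffeeggefgggggf$gfg
  rot[4] = feeggefgggggf$gfgf
  rot[5] = eeggefgggggf$gfgff
  rot[6] = eggefgggggf$gfgffe
  rot[7] = ggefgggggf$gfgffee
  rot[8] = gefgggggf$gfgffeeg
  rot[9] = efgggggf$gfgffeegg
  rot[10] = fgggggf$gfgffeegge
  rot[11] = gggggf$gfgffeeggef
  rot[12] = ggggf$gfgffeeggefg
  rot[13] = gggf$gfgffeeggefgg
  rot[14] = ggf$gfgffeeggefggg
  rot[15] = gf$gfgffeeggefgggg
  rot[16] = f$gfgffeeggefggggg
  rot[17] = $gfgffeeggefgggggf
Sorted (with $ < everything):
  sorted[0] = $gfgffeeggefgggggf
  sorted[1] = eeggefgggggf$gfgff
  sorted[2] = efgggggf$gfgffeegg
  sorted[3] = eggefgggggf$gfgffe
  sorted[4] = f$gfgffeeggefggggg
  sorted[5] = feeggefgggggf$gfgf
  sorted[6] = ffeeggefgggggf$gfg
  sorted[7] = fgffeeggefgggggf$g
  sorted[8] = fgggggf$gfgffeegge
  sorted[9] = gefgggggf$gfgffeeg
  sorted[10] = gf$gfgffeeggefgggg
  sorted[11] = gffeeggefgggggf$gf
  sorted[12] = gfgffeeggefgggggf$
  sorted[13] = ggefgggggf$gfgffee
  sorted[14] = ggf$gfgffeeggefggg
  sorted[15] = gggf$gfgffeeggefgg
  sorted[16] = ggggf$gfgffeeggefg
  sorted[17] = gggggf$gfgffeeggef
sorted[10] = gf$gfgffeeggefgggg

Answer: gf$gfgffeeggefgggg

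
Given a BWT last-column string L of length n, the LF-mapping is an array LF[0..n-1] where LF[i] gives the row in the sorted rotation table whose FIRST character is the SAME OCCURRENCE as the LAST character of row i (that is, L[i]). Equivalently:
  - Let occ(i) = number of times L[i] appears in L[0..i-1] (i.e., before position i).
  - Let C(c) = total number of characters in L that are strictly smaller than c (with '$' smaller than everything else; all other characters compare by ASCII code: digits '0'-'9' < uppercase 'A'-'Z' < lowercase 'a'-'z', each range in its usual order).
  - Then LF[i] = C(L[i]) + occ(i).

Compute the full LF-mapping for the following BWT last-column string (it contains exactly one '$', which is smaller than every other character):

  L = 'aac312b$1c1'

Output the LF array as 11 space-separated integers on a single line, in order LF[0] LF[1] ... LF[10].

Answer: 6 7 9 5 1 4 8 0 2 10 3

Derivation:
Char counts: '$':1, '1':3, '2':1, '3':1, 'a':2, 'b':1, 'c':2
C (first-col start): C('$')=0, C('1')=1, C('2')=4, C('3')=5, C('a')=6, C('b')=8, C('c')=9
L[0]='a': occ=0, LF[0]=C('a')+0=6+0=6
L[1]='a': occ=1, LF[1]=C('a')+1=6+1=7
L[2]='c': occ=0, LF[2]=C('c')+0=9+0=9
L[3]='3': occ=0, LF[3]=C('3')+0=5+0=5
L[4]='1': occ=0, LF[4]=C('1')+0=1+0=1
L[5]='2': occ=0, LF[5]=C('2')+0=4+0=4
L[6]='b': occ=0, LF[6]=C('b')+0=8+0=8
L[7]='$': occ=0, LF[7]=C('$')+0=0+0=0
L[8]='1': occ=1, LF[8]=C('1')+1=1+1=2
L[9]='c': occ=1, LF[9]=C('c')+1=9+1=10
L[10]='1': occ=2, LF[10]=C('1')+2=1+2=3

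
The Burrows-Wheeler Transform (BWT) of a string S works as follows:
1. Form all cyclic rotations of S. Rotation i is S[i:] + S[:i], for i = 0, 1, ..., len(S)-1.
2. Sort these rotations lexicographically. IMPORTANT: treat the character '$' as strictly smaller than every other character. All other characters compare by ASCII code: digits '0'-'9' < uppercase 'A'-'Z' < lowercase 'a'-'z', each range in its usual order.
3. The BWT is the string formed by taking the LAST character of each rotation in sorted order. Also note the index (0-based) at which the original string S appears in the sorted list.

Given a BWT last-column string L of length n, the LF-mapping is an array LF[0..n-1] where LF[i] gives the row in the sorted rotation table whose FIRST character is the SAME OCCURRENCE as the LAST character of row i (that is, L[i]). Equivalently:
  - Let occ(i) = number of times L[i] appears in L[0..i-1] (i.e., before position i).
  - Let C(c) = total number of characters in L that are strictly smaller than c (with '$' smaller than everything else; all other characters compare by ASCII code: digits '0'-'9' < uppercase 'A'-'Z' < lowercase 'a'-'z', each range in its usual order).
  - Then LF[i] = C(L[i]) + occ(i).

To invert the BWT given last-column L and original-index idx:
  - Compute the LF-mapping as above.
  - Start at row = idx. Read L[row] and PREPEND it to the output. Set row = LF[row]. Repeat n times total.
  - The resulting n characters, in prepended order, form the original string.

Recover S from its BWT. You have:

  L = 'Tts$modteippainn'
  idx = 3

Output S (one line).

LF mapping: 1 14 13 0 7 10 3 15 4 5 11 12 2 6 8 9
Walk LF starting at row 3, prepending L[row]:
  step 1: row=3, L[3]='$', prepend. Next row=LF[3]=0
  step 2: row=0, L[0]='T', prepend. Next row=LF[0]=1
  step 3: row=1, L[1]='t', prepend. Next row=LF[1]=14
  step 4: row=14, L[14]='n', prepend. Next row=LF[14]=8
  step 5: row=8, L[8]='e', prepend. Next row=LF[8]=4
  step 6: row=4, L[4]='m', prepend. Next row=LF[4]=7
  step 7: row=7, L[7]='t', prepend. Next row=LF[7]=15
  step 8: row=15, L[15]='n', prepend. Next row=LF[15]=9
  step 9: row=9, L[9]='i', prepend. Next row=LF[9]=5
  step 10: row=5, L[5]='o', prepend. Next row=LF[5]=10
  step 11: row=10, L[10]='p', prepend. Next row=LF[10]=11
  step 12: row=11, L[11]='p', prepend. Next row=LF[11]=12
  step 13: row=12, L[12]='a', prepend. Next row=LF[12]=2
  step 14: row=2, L[2]='s', prepend. Next row=LF[2]=13
  step 15: row=13, L[13]='i', prepend. Next row=LF[13]=6
  step 16: row=6, L[6]='d', prepend. Next row=LF[6]=3
Reversed output: disappointmentT$

Answer: disappointmentT$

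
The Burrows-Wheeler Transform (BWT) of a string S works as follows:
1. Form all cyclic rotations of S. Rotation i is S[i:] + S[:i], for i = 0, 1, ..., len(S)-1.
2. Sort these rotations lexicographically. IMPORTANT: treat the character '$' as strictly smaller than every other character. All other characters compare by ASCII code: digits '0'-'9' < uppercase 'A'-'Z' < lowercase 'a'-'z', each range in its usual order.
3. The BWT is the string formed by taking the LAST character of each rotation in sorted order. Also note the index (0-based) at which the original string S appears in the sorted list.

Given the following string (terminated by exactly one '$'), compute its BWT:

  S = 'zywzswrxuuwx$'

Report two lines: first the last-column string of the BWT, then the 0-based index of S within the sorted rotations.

Answer: xwzxusuywrzw$
12

Derivation:
All 13 rotations (rotation i = S[i:]+S[:i]):
  rot[0] = zywzswrxuuwx$
  rot[1] = ywzswrxuuwx$z
  rot[2] = wzswrxuuwx$zy
  rot[3] = zswrxuuwx$zyw
  rot[4] = swrxuuwx$zywz
  rot[5] = wrxuuwx$zywzs
  rot[6] = rxuuwx$zywzsw
  rot[7] = xuuwx$zywzswr
  rot[8] = uuwx$zywzswrx
  rot[9] = uwx$zywzswrxu
  rot[10] = wx$zywzswrxuu
  rot[11] = x$zywzswrxuuw
  rot[12] = $zywzswrxuuwx
Sorted (with $ < everything):
  sorted[0] = $zywzswrxuuwx  (last char: 'x')
  sorted[1] = rxuuwx$zywzsw  (last char: 'w')
  sorted[2] = swrxuuwx$zywz  (last char: 'z')
  sorted[3] = uuwx$zywzswrx  (last char: 'x')
  sorted[4] = uwx$zywzswrxu  (last char: 'u')
  sorted[5] = wrxuuwx$zywzs  (last char: 's')
  sorted[6] = wx$zywzswrxuu  (last char: 'u')
  sorted[7] = wzswrxuuwx$zy  (last char: 'y')
  sorted[8] = x$zywzswrxuuw  (last char: 'w')
  sorted[9] = xuuwx$zywzswr  (last char: 'r')
  sorted[10] = ywzswrxuuwx$z  (last char: 'z')
  sorted[11] = zswrxuuwx$zyw  (last char: 'w')
  sorted[12] = zywzswrxuuwx$  (last char: '$')
Last column: xwzxusuywrzw$
Original string S is at sorted index 12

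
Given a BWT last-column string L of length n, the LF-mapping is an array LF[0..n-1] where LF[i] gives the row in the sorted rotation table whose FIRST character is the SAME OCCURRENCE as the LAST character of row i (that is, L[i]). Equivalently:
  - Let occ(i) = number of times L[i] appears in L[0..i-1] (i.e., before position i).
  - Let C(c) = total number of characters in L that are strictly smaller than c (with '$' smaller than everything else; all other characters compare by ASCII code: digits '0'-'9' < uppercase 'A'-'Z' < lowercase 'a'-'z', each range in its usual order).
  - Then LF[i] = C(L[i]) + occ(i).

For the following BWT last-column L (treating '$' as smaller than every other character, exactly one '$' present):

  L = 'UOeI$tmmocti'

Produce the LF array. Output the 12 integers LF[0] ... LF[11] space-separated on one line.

Answer: 3 2 5 1 0 10 7 8 9 4 11 6

Derivation:
Char counts: '$':1, 'I':1, 'O':1, 'U':1, 'c':1, 'e':1, 'i':1, 'm':2, 'o':1, 't':2
C (first-col start): C('$')=0, C('I')=1, C('O')=2, C('U')=3, C('c')=4, C('e')=5, C('i')=6, C('m')=7, C('o')=9, C('t')=10
L[0]='U': occ=0, LF[0]=C('U')+0=3+0=3
L[1]='O': occ=0, LF[1]=C('O')+0=2+0=2
L[2]='e': occ=0, LF[2]=C('e')+0=5+0=5
L[3]='I': occ=0, LF[3]=C('I')+0=1+0=1
L[4]='$': occ=0, LF[4]=C('$')+0=0+0=0
L[5]='t': occ=0, LF[5]=C('t')+0=10+0=10
L[6]='m': occ=0, LF[6]=C('m')+0=7+0=7
L[7]='m': occ=1, LF[7]=C('m')+1=7+1=8
L[8]='o': occ=0, LF[8]=C('o')+0=9+0=9
L[9]='c': occ=0, LF[9]=C('c')+0=4+0=4
L[10]='t': occ=1, LF[10]=C('t')+1=10+1=11
L[11]='i': occ=0, LF[11]=C('i')+0=6+0=6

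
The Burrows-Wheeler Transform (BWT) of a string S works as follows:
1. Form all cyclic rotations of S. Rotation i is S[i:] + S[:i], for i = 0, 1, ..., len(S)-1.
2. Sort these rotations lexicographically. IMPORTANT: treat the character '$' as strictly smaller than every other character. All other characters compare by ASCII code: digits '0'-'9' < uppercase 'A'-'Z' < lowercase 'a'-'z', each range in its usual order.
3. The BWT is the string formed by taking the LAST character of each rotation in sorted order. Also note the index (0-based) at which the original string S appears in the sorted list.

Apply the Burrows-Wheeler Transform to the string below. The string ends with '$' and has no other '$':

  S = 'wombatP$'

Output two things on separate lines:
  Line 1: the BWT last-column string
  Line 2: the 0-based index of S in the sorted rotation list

All 8 rotations (rotation i = S[i:]+S[:i]):
  rot[0] = wombatP$
  rot[1] = ombatP$w
  rot[2] = mbatP$wo
  rot[3] = batP$wom
  rot[4] = atP$womb
  rot[5] = tP$womba
  rot[6] = P$wombat
  rot[7] = $wombatP
Sorted (with $ < everything):
  sorted[0] = $wombatP  (last char: 'P')
  sorted[1] = P$wombat  (last char: 't')
  sorted[2] = atP$womb  (last char: 'b')
  sorted[3] = batP$wom  (last char: 'm')
  sorted[4] = mbatP$wo  (last char: 'o')
  sorted[5] = ombatP$w  (last char: 'w')
  sorted[6] = tP$womba  (last char: 'a')
  sorted[7] = wombatP$  (last char: '$')
Last column: Ptbmowa$
Original string S is at sorted index 7

Answer: Ptbmowa$
7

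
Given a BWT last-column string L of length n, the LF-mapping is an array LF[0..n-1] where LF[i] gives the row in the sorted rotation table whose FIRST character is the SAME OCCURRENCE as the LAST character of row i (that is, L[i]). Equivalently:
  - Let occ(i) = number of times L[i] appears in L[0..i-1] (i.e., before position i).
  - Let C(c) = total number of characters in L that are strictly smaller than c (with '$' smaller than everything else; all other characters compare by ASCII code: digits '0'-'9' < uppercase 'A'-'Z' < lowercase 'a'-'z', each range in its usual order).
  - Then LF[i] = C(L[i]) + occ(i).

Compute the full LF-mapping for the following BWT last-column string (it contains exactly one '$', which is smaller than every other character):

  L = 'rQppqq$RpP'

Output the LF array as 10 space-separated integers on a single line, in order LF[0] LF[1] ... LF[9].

Answer: 9 2 4 5 7 8 0 3 6 1

Derivation:
Char counts: '$':1, 'P':1, 'Q':1, 'R':1, 'p':3, 'q':2, 'r':1
C (first-col start): C('$')=0, C('P')=1, C('Q')=2, C('R')=3, C('p')=4, C('q')=7, C('r')=9
L[0]='r': occ=0, LF[0]=C('r')+0=9+0=9
L[1]='Q': occ=0, LF[1]=C('Q')+0=2+0=2
L[2]='p': occ=0, LF[2]=C('p')+0=4+0=4
L[3]='p': occ=1, LF[3]=C('p')+1=4+1=5
L[4]='q': occ=0, LF[4]=C('q')+0=7+0=7
L[5]='q': occ=1, LF[5]=C('q')+1=7+1=8
L[6]='$': occ=0, LF[6]=C('$')+0=0+0=0
L[7]='R': occ=0, LF[7]=C('R')+0=3+0=3
L[8]='p': occ=2, LF[8]=C('p')+2=4+2=6
L[9]='P': occ=0, LF[9]=C('P')+0=1+0=1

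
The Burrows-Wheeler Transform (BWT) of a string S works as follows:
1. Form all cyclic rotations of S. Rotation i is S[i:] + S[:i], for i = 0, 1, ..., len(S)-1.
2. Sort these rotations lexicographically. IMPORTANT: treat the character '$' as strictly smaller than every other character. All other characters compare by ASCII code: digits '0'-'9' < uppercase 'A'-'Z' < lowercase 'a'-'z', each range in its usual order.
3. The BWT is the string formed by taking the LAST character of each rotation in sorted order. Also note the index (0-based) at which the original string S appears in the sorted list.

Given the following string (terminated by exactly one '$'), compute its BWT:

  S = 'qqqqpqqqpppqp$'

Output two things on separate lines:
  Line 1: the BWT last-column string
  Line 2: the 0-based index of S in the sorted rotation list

Answer: pqqppqpqqqqpq$
13

Derivation:
All 14 rotations (rotation i = S[i:]+S[:i]):
  rot[0] = qqqqpqqqpppqp$
  rot[1] = qqqpqqqpppqp$q
  rot[2] = qqpqqqpppqp$qq
  rot[3] = qpqqqpppqp$qqq
  rot[4] = pqqqpppqp$qqqq
  rot[5] = qqqpppqp$qqqqp
  rot[6] = qqpppqp$qqqqpq
  rot[7] = qpppqp$qqqqpqq
  rot[8] = pppqp$qqqqpqqq
  rot[9] = ppqp$qqqqpqqqp
  rot[10] = pqp$qqqqpqqqpp
  rot[11] = qp$qqqqpqqqppp
  rot[12] = p$qqqqpqqqpppq
  rot[13] = $qqqqpqqqpppqp
Sorted (with $ < everything):
  sorted[0] = $qqqqpqqqpppqp  (last char: 'p')
  sorted[1] = p$qqqqpqqqpppq  (last char: 'q')
  sorted[2] = pppqp$qqqqpqqq  (last char: 'q')
  sorted[3] = ppqp$qqqqpqqqp  (last char: 'p')
  sorted[4] = pqp$qqqqpqqqpp  (last char: 'p')
  sorted[5] = pqqqpppqp$qqqq  (last char: 'q')
  sorted[6] = qp$qqqqpqqqppp  (last char: 'p')
  sorted[7] = qpppqp$qqqqpqq  (last char: 'q')
  sorted[8] = qpqqqpppqp$qqq  (last char: 'q')
  sorted[9] = qqpppqp$qqqqpq  (last char: 'q')
  sorted[10] = qqpqqqpppqp$qq  (last char: 'q')
  sorted[11] = qqqpppqp$qqqqp  (last char: 'p')
  sorted[12] = qqqpqqqpppqp$q  (last char: 'q')
  sorted[13] = qqqqpqqqpppqp$  (last char: '$')
Last column: pqqppqpqqqqpq$
Original string S is at sorted index 13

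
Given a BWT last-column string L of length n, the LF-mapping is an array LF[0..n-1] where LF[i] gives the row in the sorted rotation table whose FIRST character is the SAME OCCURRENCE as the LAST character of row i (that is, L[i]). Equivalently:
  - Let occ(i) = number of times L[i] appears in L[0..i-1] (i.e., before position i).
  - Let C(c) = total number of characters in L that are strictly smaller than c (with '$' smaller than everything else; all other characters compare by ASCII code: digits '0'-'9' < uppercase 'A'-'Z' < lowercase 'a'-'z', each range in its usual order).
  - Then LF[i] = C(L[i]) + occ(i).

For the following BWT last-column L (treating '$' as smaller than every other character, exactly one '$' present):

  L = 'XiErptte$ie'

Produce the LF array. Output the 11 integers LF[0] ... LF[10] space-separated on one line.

Char counts: '$':1, 'E':1, 'X':1, 'e':2, 'i':2, 'p':1, 'r':1, 't':2
C (first-col start): C('$')=0, C('E')=1, C('X')=2, C('e')=3, C('i')=5, C('p')=7, C('r')=8, C('t')=9
L[0]='X': occ=0, LF[0]=C('X')+0=2+0=2
L[1]='i': occ=0, LF[1]=C('i')+0=5+0=5
L[2]='E': occ=0, LF[2]=C('E')+0=1+0=1
L[3]='r': occ=0, LF[3]=C('r')+0=8+0=8
L[4]='p': occ=0, LF[4]=C('p')+0=7+0=7
L[5]='t': occ=0, LF[5]=C('t')+0=9+0=9
L[6]='t': occ=1, LF[6]=C('t')+1=9+1=10
L[7]='e': occ=0, LF[7]=C('e')+0=3+0=3
L[8]='$': occ=0, LF[8]=C('$')+0=0+0=0
L[9]='i': occ=1, LF[9]=C('i')+1=5+1=6
L[10]='e': occ=1, LF[10]=C('e')+1=3+1=4

Answer: 2 5 1 8 7 9 10 3 0 6 4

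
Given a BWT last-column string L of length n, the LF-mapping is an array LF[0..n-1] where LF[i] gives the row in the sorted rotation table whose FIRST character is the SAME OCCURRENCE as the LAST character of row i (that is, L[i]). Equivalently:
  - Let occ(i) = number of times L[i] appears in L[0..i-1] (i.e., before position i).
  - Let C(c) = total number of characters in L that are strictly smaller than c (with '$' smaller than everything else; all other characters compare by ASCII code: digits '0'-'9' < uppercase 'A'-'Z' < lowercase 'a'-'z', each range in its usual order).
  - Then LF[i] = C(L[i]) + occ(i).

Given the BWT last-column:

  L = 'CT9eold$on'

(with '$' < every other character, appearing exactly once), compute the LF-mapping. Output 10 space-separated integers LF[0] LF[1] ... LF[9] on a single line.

Answer: 2 3 1 5 8 6 4 0 9 7

Derivation:
Char counts: '$':1, '9':1, 'C':1, 'T':1, 'd':1, 'e':1, 'l':1, 'n':1, 'o':2
C (first-col start): C('$')=0, C('9')=1, C('C')=2, C('T')=3, C('d')=4, C('e')=5, C('l')=6, C('n')=7, C('o')=8
L[0]='C': occ=0, LF[0]=C('C')+0=2+0=2
L[1]='T': occ=0, LF[1]=C('T')+0=3+0=3
L[2]='9': occ=0, LF[2]=C('9')+0=1+0=1
L[3]='e': occ=0, LF[3]=C('e')+0=5+0=5
L[4]='o': occ=0, LF[4]=C('o')+0=8+0=8
L[5]='l': occ=0, LF[5]=C('l')+0=6+0=6
L[6]='d': occ=0, LF[6]=C('d')+0=4+0=4
L[7]='$': occ=0, LF[7]=C('$')+0=0+0=0
L[8]='o': occ=1, LF[8]=C('o')+1=8+1=9
L[9]='n': occ=0, LF[9]=C('n')+0=7+0=7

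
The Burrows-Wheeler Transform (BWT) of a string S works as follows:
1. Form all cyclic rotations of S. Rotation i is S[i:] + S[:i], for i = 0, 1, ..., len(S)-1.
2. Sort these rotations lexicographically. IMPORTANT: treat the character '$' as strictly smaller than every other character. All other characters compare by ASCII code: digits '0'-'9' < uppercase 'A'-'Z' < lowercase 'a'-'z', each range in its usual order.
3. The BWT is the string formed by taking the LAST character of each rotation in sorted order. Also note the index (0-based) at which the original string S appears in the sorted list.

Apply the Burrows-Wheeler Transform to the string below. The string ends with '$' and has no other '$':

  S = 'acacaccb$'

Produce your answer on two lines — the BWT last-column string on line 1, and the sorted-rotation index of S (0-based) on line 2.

All 9 rotations (rotation i = S[i:]+S[:i]):
  rot[0] = acacaccb$
  rot[1] = cacaccb$a
  rot[2] = acaccb$ac
  rot[3] = caccb$aca
  rot[4] = accb$acac
  rot[5] = ccb$acaca
  rot[6] = cb$acacac
  rot[7] = b$acacacc
  rot[8] = $acacaccb
Sorted (with $ < everything):
  sorted[0] = $acacaccb  (last char: 'b')
  sorted[1] = acacaccb$  (last char: '$')
  sorted[2] = acaccb$ac  (last char: 'c')
  sorted[3] = accb$acac  (last char: 'c')
  sorted[4] = b$acacacc  (last char: 'c')
  sorted[5] = cacaccb$a  (last char: 'a')
  sorted[6] = caccb$aca  (last char: 'a')
  sorted[7] = cb$acacac  (last char: 'c')
  sorted[8] = ccb$acaca  (last char: 'a')
Last column: b$cccaaca
Original string S is at sorted index 1

Answer: b$cccaaca
1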